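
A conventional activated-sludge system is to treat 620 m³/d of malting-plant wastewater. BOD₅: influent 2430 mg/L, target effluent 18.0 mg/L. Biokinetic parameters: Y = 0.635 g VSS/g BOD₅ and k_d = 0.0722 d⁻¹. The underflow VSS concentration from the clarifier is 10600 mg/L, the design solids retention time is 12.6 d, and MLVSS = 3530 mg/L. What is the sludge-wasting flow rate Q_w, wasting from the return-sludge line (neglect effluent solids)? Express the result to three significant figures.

Rearranging the biomass balance for a CMAS with decay, V = Y·Q·ΔS·θ_c / [X·(1+k_d θ_c)] = 0.635 × 620 × (2430 − 18.0) × 12.6 / [3530 × (1 + 0.0722 × 12.6)] = 1.2×10^7 / 6741 = 1775 m³.
Q_w = (V·X)/(θ_c X_r) = 1775 × 3530 / (12.6 × 10600) = 46.91 m³/d.

Q_w ≈ 46.9 m³/d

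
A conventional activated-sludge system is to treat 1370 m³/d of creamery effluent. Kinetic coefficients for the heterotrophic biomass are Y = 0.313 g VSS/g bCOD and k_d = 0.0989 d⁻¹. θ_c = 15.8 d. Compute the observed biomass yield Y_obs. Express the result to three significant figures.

The observed yield is Y_obs = Y/(1 + k_d·θ_c) = 0.313 / (1 + 0.0989 × 15.8) = 0.313 / 2.563 = 0.1221 g VSS per g bCOD removed.

Y_obs ≈ 0.122 g VSS/g bCOD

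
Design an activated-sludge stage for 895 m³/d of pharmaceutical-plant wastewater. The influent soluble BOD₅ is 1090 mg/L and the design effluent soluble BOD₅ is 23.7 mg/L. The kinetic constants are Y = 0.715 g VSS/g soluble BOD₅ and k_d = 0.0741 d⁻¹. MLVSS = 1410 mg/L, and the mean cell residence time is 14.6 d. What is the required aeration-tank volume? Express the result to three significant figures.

V ≈ 3390 m³

Rearranging the biomass balance for a CMAS with decay, V = Y·Q·ΔS·θ_c / [X·(1+k_d θ_c)] = 0.715 × 895 × (1090 − 23.7) × 14.6 / [1410 × (1 + 0.0741 × 14.6)] = 9.96×10^6 / 2935 = 3394 m³.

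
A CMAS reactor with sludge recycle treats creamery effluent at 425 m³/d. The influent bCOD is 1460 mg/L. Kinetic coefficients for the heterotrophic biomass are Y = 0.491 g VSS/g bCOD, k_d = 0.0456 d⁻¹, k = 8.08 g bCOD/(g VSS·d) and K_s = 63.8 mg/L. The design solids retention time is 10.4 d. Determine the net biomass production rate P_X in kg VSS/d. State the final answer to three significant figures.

P_X ≈ 206 kg VSS/d

From the Monod/SRT balance for a CMAS, S = K_s·(1+k_d θ_c)/[θ_c·(Y k − k_d) − 1] = 63.8 × (1 + 0.0456 × 10.4) / [10.4 × (0.491 × 8.08 − 0.0456) − 1] = 94.06 / 39.79 = 2.364 mg/L.
Correct the yield for decay: Y_obs = Y/(1 + k_d θ_c) = 0.491 / (1 + 0.0456 × 10.4) = 0.491 / 1.474 = 0.3331.
Substrate removed = Q·(S₀ − S) = 425 m³/d × (1460 − 2.36) g/m³ = 6.19×10^5 g/d = 619.5 kg/d.
Net biomass production P_X = Y_obs × Q·(S₀ − S) = 0.3331 × 619.5 = 206.3 kg VSS/d.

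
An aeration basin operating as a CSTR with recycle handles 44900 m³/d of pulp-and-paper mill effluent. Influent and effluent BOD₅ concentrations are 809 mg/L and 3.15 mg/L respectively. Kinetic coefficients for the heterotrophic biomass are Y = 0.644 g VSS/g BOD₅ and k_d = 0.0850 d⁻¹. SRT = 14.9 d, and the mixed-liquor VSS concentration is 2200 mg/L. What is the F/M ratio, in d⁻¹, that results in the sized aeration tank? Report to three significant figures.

F/M ≈ 0.237 d⁻¹

Steady-state biomass mass balance: V·X·(1 + k_d·θ_c) = Y·Q·(S₀ − S)·θ_c, so V = 0.644 × 44900 × (809 − 3.15) × 14.9 / [2200 × (1 + 0.0850 × 14.9)] = 3.47×10^8 / 4986 = 69630 m³.
Food-to-microorganism ratio F/M = Q S₀ / (V X) = 44900 × 809 / (69630 × 2200) = 0.2371 d⁻¹.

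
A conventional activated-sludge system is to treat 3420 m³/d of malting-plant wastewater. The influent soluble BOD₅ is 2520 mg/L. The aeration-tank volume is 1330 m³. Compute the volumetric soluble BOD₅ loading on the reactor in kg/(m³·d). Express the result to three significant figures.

L_v ≈ 6.48 kg soluble BOD₅/(m³·d)

Volumetric loading L_v = Q·S₀ / V = 3420 × 2520 g/m³ / 1330 m³ = 6480 g/(m³·d) = 6.480 kg soluble BOD₅/(m³·d).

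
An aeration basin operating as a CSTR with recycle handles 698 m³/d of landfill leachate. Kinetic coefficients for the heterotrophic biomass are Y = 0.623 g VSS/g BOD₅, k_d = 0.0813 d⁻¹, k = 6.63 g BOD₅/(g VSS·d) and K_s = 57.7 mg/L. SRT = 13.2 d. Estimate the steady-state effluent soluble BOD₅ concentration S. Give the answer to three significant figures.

S ≈ 2.28 mg/L

Effluent substrate depends only on kinetics and SRT: S = K_s(1 + k_d θ_c) / [θ_c(Yk − k_d) − 1] = 57.7 × (1 + 0.0813 × 13.2) / [13.2 × (0.623 × 6.63 − 0.0813) − 1] = 119.6 / 52.45 = 2.281 mg/L.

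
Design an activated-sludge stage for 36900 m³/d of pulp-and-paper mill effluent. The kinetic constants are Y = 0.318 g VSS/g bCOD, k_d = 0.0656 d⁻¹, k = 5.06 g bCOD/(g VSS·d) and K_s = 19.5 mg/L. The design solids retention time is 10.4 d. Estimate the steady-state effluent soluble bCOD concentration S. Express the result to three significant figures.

For a completely mixed reactor with recycle the Lawrence–McCarty relation gives S = K_s·(1 + k_d·θ_c) / [θ_c·(Y·k − k_d) − 1] = 19.5 × (1 + 0.0656 × 10.4) / [10.4 × (0.318 × 5.06 − 0.0656) − 1] = 32.80 / 15.05 = 2.179 mg/L.

S ≈ 2.18 mg/L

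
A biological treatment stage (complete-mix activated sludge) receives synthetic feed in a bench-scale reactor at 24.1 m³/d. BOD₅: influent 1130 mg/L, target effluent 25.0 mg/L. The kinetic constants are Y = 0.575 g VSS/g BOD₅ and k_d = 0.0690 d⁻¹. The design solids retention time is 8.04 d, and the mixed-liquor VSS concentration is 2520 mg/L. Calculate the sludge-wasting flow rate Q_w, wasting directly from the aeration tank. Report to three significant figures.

Q_w ≈ 3.91 m³/d

Rearranging the biomass balance for a CMAS with decay, V = Y·Q·ΔS·θ_c / [X·(1+k_d θ_c)] = 0.575 × 24.1 × (1130 − 25.0) × 8.04 / [2520 × (1 + 0.0690 × 8.04)] = 1.23×10^5 / 3918 = 31.42 m³.
Wasting from the aeration tank: Q_w = V / θ_c = 31.42 / 8.04 = 3.908 m³/d.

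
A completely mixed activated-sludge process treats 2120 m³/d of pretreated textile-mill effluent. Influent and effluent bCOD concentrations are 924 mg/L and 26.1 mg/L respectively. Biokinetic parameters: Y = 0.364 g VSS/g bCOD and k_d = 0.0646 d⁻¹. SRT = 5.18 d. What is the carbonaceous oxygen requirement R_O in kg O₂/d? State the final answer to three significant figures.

R_O ≈ 1170 kg O₂/d

Correct the yield for decay: Y_obs = Y/(1 + k_d θ_c) = 0.364 / (1 + 0.0646 × 5.18) = 0.364 / 1.335 = 0.2727.
Q·(S₀ − S) = 2120 × (924 − 26.1) × 10⁻³ = 1904 kg/d removed.
P_X = Y_obs·Q·(S₀ − S) = 0.2727 × 1904 = 519.2 kg VSS/d.
Carbonaceous O₂ demand = substrate oxidised − cell-mass equivalent = 1904 − 1.42 × 519.2 = 1166 kg O₂/d.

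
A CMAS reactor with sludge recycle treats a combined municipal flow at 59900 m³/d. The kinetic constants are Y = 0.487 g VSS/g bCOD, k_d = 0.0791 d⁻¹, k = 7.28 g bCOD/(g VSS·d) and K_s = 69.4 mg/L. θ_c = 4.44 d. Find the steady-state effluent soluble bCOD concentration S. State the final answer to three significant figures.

S ≈ 6.52 mg/L

Effluent substrate depends only on kinetics and SRT: S = K_s(1 + k_d θ_c) / [θ_c(Yk − k_d) − 1] = 69.4 × (1 + 0.0791 × 4.44) / [4.44 × (0.487 × 7.28 − 0.0791) − 1] = 93.77 / 14.39 = 6.516 mg/L.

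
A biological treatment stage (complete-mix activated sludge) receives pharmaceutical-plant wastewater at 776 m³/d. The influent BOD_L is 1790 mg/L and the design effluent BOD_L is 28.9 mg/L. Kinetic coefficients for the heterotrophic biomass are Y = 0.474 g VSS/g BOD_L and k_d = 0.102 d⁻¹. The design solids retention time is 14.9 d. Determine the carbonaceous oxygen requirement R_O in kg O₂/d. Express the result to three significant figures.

R_O ≈ 1000 kg O₂/d

The observed yield is Y_obs = Y/(1 + k_d·θ_c) = 0.474 / (1 + 0.102 × 14.9) = 0.474 / 2.520 = 0.1881 g VSS per g BOD_L removed.
Q·(S₀ − S) = 776 × (1790 − 28.9) × 10⁻³ = 1367 kg/d removed.
P_X = Y_obs·Q·(S₀ − S) = 0.1881 × 1367 = 257.1 kg VSS/d.
Carbonaceous O₂ demand = substrate oxidised − cell-mass equivalent = 1367 − 1.42 × 257.1 = 1002 kg O₂/d.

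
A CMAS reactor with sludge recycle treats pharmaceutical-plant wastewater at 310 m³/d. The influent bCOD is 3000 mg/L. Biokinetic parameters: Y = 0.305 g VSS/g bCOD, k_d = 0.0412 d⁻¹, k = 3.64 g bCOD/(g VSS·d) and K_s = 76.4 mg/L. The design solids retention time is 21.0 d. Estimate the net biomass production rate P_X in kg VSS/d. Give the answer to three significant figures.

P_X ≈ 152 kg VSS/d

Effluent substrate depends only on kinetics and SRT: S = K_s(1 + k_d θ_c) / [θ_c(Yk − k_d) − 1] = 76.4 × (1 + 0.0412 × 21.0) / [21.0 × (0.305 × 3.64 − 0.0412) − 1] = 142.5 / 21.45 = 6.644 mg/L.
The observed yield is Y_obs = Y/(1 + k_d·θ_c) = 0.305 / (1 + 0.0412 × 21.0) = 0.305 / 1.865 = 0.1635 g VSS per g bCOD removed.
Q·(S₀ − S) = 310 × (3000 − 6.64) × 10⁻³ = 927.9 kg/d removed.
Biomass produced: P_X = Y_obs·Q·ΔS = 0.1635 × 927.9 ≈ 151.7 kg VSS/d.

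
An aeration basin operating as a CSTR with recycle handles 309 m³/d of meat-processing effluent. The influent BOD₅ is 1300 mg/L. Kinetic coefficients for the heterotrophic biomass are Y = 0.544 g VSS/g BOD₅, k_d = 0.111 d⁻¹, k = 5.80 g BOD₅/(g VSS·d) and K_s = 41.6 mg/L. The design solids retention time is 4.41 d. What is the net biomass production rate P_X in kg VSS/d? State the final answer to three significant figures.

Effluent substrate depends only on kinetics and SRT: S = K_s(1 + k_d θ_c) / [θ_c(Yk − k_d) − 1] = 41.6 × (1 + 0.111 × 4.41) / [4.41 × (0.544 × 5.80 − 0.111) − 1] = 61.96 / 12.42 = 4.987 mg/L.
Y_obs = Y / (1 + k_d θ_c) = 0.544 / (1 + 0.111 × 4.41) = 0.544 / 1.490 = 0.3652.
ΔS = 1300 − 4.99 = 1295 mg/L, so the substrate removal rate is 309 × 1295/1000 = 400.2 kg BOD₅/d.
P_X = Y_obs · Q(S₀ − S) = 0.3652 × 400.2 = 146.1 kg VSS/d.

P_X ≈ 146 kg VSS/d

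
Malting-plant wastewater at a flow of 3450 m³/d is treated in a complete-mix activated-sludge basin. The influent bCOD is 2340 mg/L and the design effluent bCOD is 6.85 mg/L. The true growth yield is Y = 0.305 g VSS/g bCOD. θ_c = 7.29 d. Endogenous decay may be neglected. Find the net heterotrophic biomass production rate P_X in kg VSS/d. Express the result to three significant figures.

P_X ≈ 2460 kg VSS/d

With endogenous decay neglected, the observed yield equals the true yield: Y_obs = Y = 0.305 g VSS/g bCOD.
Q·(S₀ − S) = 3450 × (2340 − 6.85) × 10⁻³ = 8049 kg/d removed.
Net biomass production P_X = Y_obs × Q·(S₀ − S) = 0.3050 × 8049 = 2455 kg VSS/d.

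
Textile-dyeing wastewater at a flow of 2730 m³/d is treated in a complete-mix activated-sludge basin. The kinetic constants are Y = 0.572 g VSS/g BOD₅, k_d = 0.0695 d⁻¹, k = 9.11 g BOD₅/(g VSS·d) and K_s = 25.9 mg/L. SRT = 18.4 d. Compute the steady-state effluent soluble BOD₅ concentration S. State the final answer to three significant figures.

S ≈ 0.631 mg/L

For a completely mixed reactor with recycle the Lawrence–McCarty relation gives S = K_s·(1 + k_d·θ_c) / [θ_c·(Y·k − k_d) − 1] = 25.9 × (1 + 0.0695 × 18.4) / [18.4 × (0.572 × 9.11 − 0.0695) − 1] = 59.02 / 93.60 = 0.6306 mg/L.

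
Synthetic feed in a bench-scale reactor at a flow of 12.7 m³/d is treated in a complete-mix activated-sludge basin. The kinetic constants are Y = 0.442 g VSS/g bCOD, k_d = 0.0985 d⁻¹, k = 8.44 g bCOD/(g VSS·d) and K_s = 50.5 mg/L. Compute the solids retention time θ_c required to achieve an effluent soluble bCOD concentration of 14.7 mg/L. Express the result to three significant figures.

θ_c ≈ 1.35 d

At the target effluent, Y k S/(K_s+S) = 0.442×8.44×14.7/65.20 = 0.8411 d⁻¹.
1/θ_c = 0.8411 − 0.0985 = 0.7426 d⁻¹, so θ_c = 1.347 d.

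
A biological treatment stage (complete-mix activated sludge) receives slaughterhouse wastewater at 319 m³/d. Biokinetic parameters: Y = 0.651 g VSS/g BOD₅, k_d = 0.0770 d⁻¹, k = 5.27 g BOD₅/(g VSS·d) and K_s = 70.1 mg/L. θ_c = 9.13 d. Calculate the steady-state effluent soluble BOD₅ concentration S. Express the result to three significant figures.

For a completely mixed reactor with recycle the Lawrence–McCarty relation gives S = K_s·(1 + k_d·θ_c) / [θ_c·(Y·k − k_d) − 1] = 70.1 × (1 + 0.0770 × 9.13) / [9.13 × (0.651 × 5.27 − 0.0770) − 1] = 119.4 / 29.62 = 4.030 mg/L.

S ≈ 4.03 mg/L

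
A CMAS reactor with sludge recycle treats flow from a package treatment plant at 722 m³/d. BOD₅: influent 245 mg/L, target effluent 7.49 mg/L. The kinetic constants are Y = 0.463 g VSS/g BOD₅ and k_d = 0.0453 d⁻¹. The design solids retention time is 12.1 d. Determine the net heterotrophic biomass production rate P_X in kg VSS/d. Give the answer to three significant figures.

Observed yield with endogenous decay: Y_obs = Y / (1 + k_d·θ_c) = 0.463 / (1 + 0.0453 × 12.1) = 0.463 / 1.548 = 0.2991 g VSS/g BOD₅.
Q·(S₀ − S) = 722 × (245 − 7.49) × 10⁻³ = 171.5 kg/d removed.
Biomass produced: P_X = Y_obs·Q·ΔS = 0.2991 × 171.5 ≈ 51.29 kg VSS/d.

P_X ≈ 51.3 kg VSS/d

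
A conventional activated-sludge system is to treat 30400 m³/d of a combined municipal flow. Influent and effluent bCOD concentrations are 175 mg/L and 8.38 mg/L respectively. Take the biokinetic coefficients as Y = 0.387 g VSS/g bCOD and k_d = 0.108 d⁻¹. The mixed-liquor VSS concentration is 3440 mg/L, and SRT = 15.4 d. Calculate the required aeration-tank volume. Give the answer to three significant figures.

Steady-state biomass mass balance: V·X·(1 + k_d·θ_c) = Y·Q·(S₀ − S)·θ_c, so V = 0.387 × 30400 × (175 − 8.38) × 15.4 / [3440 × (1 + 0.108 × 15.4)] = 3.02×10^7 / 9161 = 3295 m³.

V ≈ 3300 m³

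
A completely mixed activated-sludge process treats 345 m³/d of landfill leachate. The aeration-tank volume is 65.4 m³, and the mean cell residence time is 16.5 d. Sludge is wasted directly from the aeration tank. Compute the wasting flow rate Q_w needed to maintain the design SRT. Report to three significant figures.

Q_w ≈ 3.96 m³/d

For wasting at MLVSS concentration, Q_w = V/θ_c = 65.40/16.5 = 3.964 m³/d.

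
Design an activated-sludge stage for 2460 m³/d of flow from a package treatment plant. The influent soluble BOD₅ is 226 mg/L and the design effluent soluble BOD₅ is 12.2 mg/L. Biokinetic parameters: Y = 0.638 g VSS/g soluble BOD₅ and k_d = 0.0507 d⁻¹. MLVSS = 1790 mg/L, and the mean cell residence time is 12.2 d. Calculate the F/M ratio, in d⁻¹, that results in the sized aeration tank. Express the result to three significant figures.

From the SRT design equation V = Y Q (S₀−S) θ_c / [X (1 + k_d θ_c)] = 0.638 × 2460 × (226 − 12.2) × 12.2 / [1790 × (1 + 0.0507 × 12.2)] = 4.09×10^6 / 2897 = 1413 m³.
F/M = applied load / biomass = Q·S₀/(V·X) = 2460 × 226 / (1413 × 1790) = 0.2198 d⁻¹.

F/M ≈ 0.220 d⁻¹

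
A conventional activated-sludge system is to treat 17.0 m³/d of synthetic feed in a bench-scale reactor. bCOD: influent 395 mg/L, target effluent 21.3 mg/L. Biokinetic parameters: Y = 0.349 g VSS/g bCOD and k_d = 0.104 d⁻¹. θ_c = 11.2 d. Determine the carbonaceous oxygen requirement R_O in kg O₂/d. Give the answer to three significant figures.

Correct the yield for decay: Y_obs = Y/(1 + k_d θ_c) = 0.349 / (1 + 0.104 × 11.2) = 0.349 / 2.165 = 0.1612.
Mass of bCOD removed per day: Q(S₀ − S) = 17.0 × 373.7 g/m³ = 6.353 kg/d.
P_X = Y_obs·Q·(S₀ − S) = 0.1612 × 6.353 = 1.024 kg VSS/d.
R_O = Q·(S₀ − S) − 1.42·P_X = 6.353 − 1.42 × 1.024 = 4.899 kg O₂/d.

R_O ≈ 4.90 kg O₂/d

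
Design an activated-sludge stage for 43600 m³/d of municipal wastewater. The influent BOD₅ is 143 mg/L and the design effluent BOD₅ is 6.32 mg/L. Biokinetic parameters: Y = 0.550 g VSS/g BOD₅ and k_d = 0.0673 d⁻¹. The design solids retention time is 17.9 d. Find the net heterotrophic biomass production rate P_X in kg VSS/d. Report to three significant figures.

P_X ≈ 1490 kg VSS/d

The observed yield is Y_obs = Y/(1 + k_d·θ_c) = 0.550 / (1 + 0.0673 × 17.9) = 0.550 / 2.205 = 0.2495 g VSS per g BOD₅ removed.
Mass of BOD₅ removed per day: Q(S₀ − S) = 43600 × 136.7 g/m³ = 5959 kg/d.
So the net sludge growth is P_X = 0.2495 × 5959 = 1487 kg VSS/d.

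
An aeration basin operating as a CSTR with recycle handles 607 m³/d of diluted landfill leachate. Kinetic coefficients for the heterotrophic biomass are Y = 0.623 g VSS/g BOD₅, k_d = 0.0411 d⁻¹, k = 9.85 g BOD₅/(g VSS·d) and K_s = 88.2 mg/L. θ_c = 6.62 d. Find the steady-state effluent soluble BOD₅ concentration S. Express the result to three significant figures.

From the Monod/SRT balance for a CMAS, S = K_s·(1+k_d θ_c)/[θ_c·(Y k − k_d) − 1] = 88.2 × (1 + 0.0411 × 6.62) / [6.62 × (0.623 × 9.85 − 0.0411) − 1] = 112.2 / 39.35 = 2.851 mg/L.

S ≈ 2.85 mg/L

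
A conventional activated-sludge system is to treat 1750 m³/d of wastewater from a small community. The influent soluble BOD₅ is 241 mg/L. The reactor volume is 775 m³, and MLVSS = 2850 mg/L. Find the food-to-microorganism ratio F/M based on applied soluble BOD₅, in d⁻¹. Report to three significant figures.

Food-to-microorganism ratio F/M = Q S₀ / (V X) = 1750 × 241 / (775.0 × 2850) = 0.1909 d⁻¹.

F/M ≈ 0.191 d⁻¹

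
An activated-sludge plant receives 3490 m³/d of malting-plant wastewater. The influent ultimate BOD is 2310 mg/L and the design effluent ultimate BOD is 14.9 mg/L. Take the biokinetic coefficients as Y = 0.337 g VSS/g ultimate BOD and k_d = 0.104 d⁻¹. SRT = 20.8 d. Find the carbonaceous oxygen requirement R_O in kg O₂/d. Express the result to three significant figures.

The observed yield is Y_obs = Y/(1 + k_d·θ_c) = 0.337 / (1 + 0.104 × 20.8) = 0.337 / 3.163 = 0.1065 g VSS per g ultimate BOD removed.
Q·(S₀ − S) = 3490 × (2310 − 14.9) × 10⁻³ = 8010 kg/d removed.
Biomass synthesised: P_X = Y_obs × 8010 = 853.4 kg VSS/d.
Carbonaceous O₂ demand = substrate oxidised − cell-mass equivalent = 8010 − 1.42 × 853.4 = 6798 kg O₂/d.

R_O ≈ 6800 kg O₂/d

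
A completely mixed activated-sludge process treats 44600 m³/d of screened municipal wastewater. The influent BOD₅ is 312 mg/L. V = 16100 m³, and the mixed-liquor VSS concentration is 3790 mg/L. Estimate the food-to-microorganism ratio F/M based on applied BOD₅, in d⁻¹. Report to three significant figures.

F/M ≈ 0.228 d⁻¹

F/M = applied load / biomass = Q·S₀/(V·X) = 44600 × 312 / (16100 × 3790) = 0.2280 d⁻¹.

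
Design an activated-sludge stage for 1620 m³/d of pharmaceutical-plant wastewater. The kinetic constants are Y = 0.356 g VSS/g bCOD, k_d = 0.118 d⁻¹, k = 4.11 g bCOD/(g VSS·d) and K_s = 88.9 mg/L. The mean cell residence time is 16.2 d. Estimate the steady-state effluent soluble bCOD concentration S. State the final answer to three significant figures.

Effluent substrate depends only on kinetics and SRT: S = K_s(1 + k_d θ_c) / [θ_c(Yk − k_d) − 1] = 88.9 × (1 + 0.118 × 16.2) / [16.2 × (0.356 × 4.11 − 0.118) − 1] = 258.8 / 20.79 = 12.45 mg/L.

S ≈ 12.4 mg/L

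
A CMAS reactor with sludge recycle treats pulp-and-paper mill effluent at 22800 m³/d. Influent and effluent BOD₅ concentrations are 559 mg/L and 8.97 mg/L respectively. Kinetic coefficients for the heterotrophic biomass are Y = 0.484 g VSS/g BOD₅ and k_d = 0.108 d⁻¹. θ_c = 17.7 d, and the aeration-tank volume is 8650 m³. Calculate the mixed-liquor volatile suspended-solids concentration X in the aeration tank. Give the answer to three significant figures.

X ≈ 4270 mg/L

X = Y·Q·ΔS·θ_c / [V·(1 + k_d θ_c)] = 0.484 × 22800 × (559 − 8.97) × 17.7 / [8650 × (1 + 0.108 × 17.7)] = 4266 mg/L.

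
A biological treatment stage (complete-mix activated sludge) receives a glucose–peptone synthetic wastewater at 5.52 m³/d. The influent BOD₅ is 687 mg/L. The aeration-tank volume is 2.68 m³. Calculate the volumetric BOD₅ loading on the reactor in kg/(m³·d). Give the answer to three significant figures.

L_v ≈ 1.42 kg BOD₅/(m³·d)

Applied BOD₅ load per unit volume = Q·S₀/V = (5.52 × 687/1000)/2.680 = 1.415 kg BOD₅·m⁻³·d⁻¹.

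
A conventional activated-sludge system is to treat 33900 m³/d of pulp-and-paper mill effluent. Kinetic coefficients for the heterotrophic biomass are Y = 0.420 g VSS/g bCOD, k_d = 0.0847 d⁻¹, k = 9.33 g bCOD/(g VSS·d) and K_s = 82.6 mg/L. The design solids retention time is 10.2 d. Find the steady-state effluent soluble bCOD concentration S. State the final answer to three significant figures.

S ≈ 4.04 mg/L

Effluent substrate depends only on kinetics and SRT: S = K_s(1 + k_d θ_c) / [θ_c(Yk − k_d) − 1] = 82.6 × (1 + 0.0847 × 10.2) / [10.2 × (0.420 × 9.33 − 0.0847) − 1] = 154.0 / 38.11 = 4.040 mg/L.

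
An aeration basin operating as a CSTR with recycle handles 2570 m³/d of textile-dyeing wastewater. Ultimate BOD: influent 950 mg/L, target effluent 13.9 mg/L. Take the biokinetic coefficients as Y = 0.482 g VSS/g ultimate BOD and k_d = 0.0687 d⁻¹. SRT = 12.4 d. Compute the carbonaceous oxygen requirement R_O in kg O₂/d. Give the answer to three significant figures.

Y_obs = Y / (1 + k_d θ_c) = 0.482 / (1 + 0.0687 × 12.4) = 0.482 / 1.852 = 0.2603.
ΔS = 950 − 13.9 = 936.1 mg/L, so the substrate removal rate is 2570 × 936.1/1000 = 2406 kg ultimate BOD/d.
Net sludge production P_X = 0.2603 × 2406 = 626.2 kg VSS/d.
Carbonaceous O₂ demand = substrate oxidised − cell-mass equivalent = 2406 − 1.42 × 626.2 = 1517 kg O₂/d.

R_O ≈ 1520 kg O₂/d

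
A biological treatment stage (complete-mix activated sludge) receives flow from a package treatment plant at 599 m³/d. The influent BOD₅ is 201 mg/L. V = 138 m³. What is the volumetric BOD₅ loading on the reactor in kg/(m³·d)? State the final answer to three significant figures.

L_v ≈ 0.872 kg BOD₅/(m³·d)

Volumetric loading L_v = Q·S₀ / V = 599 × 201 g/m³ / 138.0 m³ = 872.5 g/(m³·d) = 0.8725 kg BOD₅/(m³·d).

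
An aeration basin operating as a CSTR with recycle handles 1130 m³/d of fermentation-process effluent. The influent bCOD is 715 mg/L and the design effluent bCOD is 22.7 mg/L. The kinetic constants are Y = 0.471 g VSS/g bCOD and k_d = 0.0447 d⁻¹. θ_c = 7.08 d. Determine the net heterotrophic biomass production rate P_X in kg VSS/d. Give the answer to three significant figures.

P_X ≈ 280 kg VSS/d

The observed yield is Y_obs = Y/(1 + k_d·θ_c) = 0.471 / (1 + 0.0447 × 7.08) = 0.471 / 1.316 = 0.3578 g VSS per g bCOD removed.
ΔS = 715 − 22.7 = 692.3 mg/L, so the substrate removal rate is 1130 × 692.3/1000 = 782.3 kg bCOD/d.
Net biomass production P_X = Y_obs × Q·(S₀ − S) = 0.3578 × 782.3 = 279.9 kg VSS/d.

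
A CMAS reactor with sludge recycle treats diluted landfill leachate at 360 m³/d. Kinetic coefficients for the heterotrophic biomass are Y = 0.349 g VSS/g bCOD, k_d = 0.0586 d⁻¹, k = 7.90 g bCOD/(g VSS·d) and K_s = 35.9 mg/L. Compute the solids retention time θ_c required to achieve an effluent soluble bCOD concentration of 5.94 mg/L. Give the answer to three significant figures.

θ_c ≈ 3.00 d

At the target effluent, Y k S/(K_s+S) = 0.349×7.90×5.94/41.84 = 0.3914 d⁻¹.
θ_c = 1/(μ − k_d) = 1/(0.3914 − 0.0586) = 1/0.3328 = 3.005 d.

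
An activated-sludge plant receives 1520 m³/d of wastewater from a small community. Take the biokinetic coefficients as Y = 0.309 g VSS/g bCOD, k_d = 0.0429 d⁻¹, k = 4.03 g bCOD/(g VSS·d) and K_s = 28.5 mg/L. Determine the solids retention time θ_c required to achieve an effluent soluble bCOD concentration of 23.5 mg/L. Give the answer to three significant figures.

Specific growth rate at S = 23.5 mg/L: μ = YkS/(K_s+S) = 0.309·4.03·23.5/(28.5+23.5) = 0.5628 d⁻¹.
θ_c = 1/(μ − k_d) = 1/(0.5628 − 0.0429) = 1/0.5199 = 1.924 d.

θ_c ≈ 1.92 d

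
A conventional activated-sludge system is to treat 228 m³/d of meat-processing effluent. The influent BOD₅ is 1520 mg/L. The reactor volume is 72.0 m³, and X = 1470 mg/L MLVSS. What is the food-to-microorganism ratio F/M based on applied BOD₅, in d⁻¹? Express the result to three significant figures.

F/M ≈ 3.27 d⁻¹

F/M = Q·S₀ / (V·X) = 228 × 1520 / (72.00 × 1470) = 3.274 g BOD₅·(g VSS·d)⁻¹.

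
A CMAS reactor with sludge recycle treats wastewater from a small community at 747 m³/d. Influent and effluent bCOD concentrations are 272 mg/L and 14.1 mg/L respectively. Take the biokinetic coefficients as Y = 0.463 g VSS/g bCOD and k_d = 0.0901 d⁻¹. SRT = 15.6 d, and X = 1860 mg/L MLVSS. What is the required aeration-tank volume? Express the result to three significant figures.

V ≈ 311 m³

From the SRT design equation V = Y Q (S₀−S) θ_c / [X (1 + k_d θ_c)] = 0.463 × 747 × (272 − 14.1) × 15.6 / [1860 × (1 + 0.0901 × 15.6)] = 1.39×10^6 / 4474 = 311.0 m³.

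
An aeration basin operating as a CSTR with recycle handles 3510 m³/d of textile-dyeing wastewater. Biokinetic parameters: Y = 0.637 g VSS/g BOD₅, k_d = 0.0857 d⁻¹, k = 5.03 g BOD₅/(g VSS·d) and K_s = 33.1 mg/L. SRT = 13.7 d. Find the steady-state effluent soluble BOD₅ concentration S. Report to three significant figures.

S ≈ 1.72 mg/L

Effluent substrate depends only on kinetics and SRT: S = K_s(1 + k_d θ_c) / [θ_c(Yk − k_d) − 1] = 33.1 × (1 + 0.0857 × 13.7) / [13.7 × (0.637 × 5.03 − 0.0857) − 1] = 71.96 / 41.72 = 1.725 mg/L.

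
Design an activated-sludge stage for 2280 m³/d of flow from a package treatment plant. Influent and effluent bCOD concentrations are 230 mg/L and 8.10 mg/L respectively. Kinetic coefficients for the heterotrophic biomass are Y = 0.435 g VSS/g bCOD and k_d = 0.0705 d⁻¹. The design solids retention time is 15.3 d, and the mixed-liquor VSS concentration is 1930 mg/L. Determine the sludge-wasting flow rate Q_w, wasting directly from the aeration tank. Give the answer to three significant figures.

Q_w ≈ 54.9 m³/d

Steady-state biomass mass balance: V·X·(1 + k_d·θ_c) = Y·Q·(S₀ − S)·θ_c, so V = 0.435 × 2280 × (230 − 8.10) × 15.3 / [1930 × (1 + 0.0705 × 15.3)] = 3.37×10^6 / 4012 = 839.3 m³.
Wasting from the aeration tank: Q_w = V / θ_c = 839.3 / 15.3 = 54.86 m³/d.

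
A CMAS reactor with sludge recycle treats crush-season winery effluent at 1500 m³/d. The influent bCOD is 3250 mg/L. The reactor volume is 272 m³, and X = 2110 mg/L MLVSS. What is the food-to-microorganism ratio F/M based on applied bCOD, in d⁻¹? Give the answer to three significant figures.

F/M = Q·S₀ / (V·X) = 1500 × 3250 / (272.0 × 2110) = 8.494 g bCOD·(g VSS·d)⁻¹.

F/M ≈ 8.49 d⁻¹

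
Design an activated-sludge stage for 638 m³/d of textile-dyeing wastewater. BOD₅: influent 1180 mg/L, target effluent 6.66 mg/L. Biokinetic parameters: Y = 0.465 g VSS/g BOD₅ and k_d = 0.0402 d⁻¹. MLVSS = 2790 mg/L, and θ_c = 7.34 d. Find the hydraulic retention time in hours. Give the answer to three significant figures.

τ ≈ 26.6 h

Steady-state biomass mass balance: V·X·(1 + k_d·θ_c) = Y·Q·(S₀ − S)·θ_c, so V = 0.465 × 638 × (1180 − 6.66) × 7.34 / [2790 × (1 + 0.0402 × 7.34)] = 2.56×10^6 / 3613 = 707.1 m³.
HRT = V/Q = 707.1 m³ / 638 m³·d⁻¹ = 1.108 d × 24 = 26.60 h.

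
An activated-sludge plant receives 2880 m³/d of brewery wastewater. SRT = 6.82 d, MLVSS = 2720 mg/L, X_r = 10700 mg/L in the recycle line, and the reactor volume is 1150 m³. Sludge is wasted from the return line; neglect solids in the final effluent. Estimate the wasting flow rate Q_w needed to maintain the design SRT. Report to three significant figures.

θ_c = V·X/(Q_w·X_r) when wasting from the recycle, so Q_w = V·X/(θ_c·X_r) = 1150 × 2720 / (6.82 × 10700) = 42.86 m³/d.

Q_w ≈ 42.9 m³/d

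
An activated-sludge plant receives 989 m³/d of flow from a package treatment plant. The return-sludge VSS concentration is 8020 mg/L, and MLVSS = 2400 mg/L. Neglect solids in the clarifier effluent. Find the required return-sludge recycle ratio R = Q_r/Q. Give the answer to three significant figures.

R ≈ 0.427

Solids balance on the clarifier gives (1+R)X = R·X_r, so R = X/(X_r − X) = 2400 / (8020 − 2400) = 0.4270.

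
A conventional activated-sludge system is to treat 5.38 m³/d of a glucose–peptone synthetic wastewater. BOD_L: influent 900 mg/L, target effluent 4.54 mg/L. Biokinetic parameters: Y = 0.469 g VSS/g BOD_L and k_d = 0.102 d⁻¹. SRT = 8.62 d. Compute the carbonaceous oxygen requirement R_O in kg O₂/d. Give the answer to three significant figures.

R_O ≈ 3.11 kg O₂/d

Correct the yield for decay: Y_obs = Y/(1 + k_d θ_c) = 0.469 / (1 + 0.102 × 8.62) = 0.469 / 1.879 = 0.2496.
ΔS = 900 − 4.54 = 895.5 mg/L, so the substrate removal rate is 5.38 × 895.5/1000 = 4.818 kg BOD_L/d.
P_X = Y_obs·Q·(S₀ − S) = 0.2496 × 4.818 = 1.202 kg VSS/d.
Carbonaceous O₂ demand = substrate oxidised − cell-mass equivalent = 4.818 − 1.42 × 1.202 = 3.110 kg O₂/d.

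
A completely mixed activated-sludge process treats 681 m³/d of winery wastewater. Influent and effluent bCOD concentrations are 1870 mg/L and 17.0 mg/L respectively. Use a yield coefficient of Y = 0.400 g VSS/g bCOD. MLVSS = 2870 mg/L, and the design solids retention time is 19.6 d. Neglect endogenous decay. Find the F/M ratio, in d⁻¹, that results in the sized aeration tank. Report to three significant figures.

F/M ≈ 0.129 d⁻¹

V·X = Y·Q·ΔS·θ_c gives V = 0.400 × 681 × (1870 − 17.0) × 19.6 / 2870 = 3447 m³.
F/M = Q·S₀ / (V·X) = 681 × 1870 / (3447 × 2870) = 0.1287 g bCOD·(g VSS·d)⁻¹.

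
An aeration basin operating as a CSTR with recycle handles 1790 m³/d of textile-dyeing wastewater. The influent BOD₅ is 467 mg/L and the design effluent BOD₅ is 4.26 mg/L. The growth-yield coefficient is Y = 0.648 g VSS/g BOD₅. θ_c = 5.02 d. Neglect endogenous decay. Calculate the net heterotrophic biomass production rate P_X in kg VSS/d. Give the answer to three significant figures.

Since k_d ≈ 0, Y_obs = Y = 0.648 g VSS/g BOD₅.
ΔS = 467 − 4.26 = 462.7 mg/L, so the substrate removal rate is 1790 × 462.7/1000 = 828.3 kg BOD₅/d.
Biomass produced: P_X = Y_obs·Q·ΔS = 0.6480 × 828.3 ≈ 536.7 kg VSS/d.

P_X ≈ 537 kg VSS/d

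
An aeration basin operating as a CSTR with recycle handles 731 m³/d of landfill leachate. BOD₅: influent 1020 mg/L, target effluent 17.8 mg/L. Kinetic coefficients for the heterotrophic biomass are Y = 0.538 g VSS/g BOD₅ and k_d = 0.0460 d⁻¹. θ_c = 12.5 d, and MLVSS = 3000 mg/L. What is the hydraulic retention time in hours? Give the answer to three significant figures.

From the SRT design equation V = Y Q (S₀−S) θ_c / [X (1 + k_d θ_c)] = 0.538 × 731 × (1020 − 17.8) × 12.5 / [3000 × (1 + 0.0460 × 12.5)] = 4.93×10^6 / 4725 = 1043 m³.
HRT = V/Q = 1043 m³ / 731 m³·d⁻¹ = 1.426 d × 24 = 34.23 h.

τ ≈ 34.2 h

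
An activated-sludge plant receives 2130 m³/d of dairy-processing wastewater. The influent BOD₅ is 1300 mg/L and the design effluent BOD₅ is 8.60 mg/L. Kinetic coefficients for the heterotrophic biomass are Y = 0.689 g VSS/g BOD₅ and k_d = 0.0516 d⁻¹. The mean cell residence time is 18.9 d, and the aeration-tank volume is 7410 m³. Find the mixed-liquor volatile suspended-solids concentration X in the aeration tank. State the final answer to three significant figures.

Solving the biomass balance for X: X = Y Q (S₀−S) θ_c / [V (1+k_d θ_c)] = 0.689 × 2130 × (1300 − 8.60) × 18.9 / [7410 × (1 + 0.0516 × 18.9)] = 2447 mg/L.

X ≈ 2450 mg/L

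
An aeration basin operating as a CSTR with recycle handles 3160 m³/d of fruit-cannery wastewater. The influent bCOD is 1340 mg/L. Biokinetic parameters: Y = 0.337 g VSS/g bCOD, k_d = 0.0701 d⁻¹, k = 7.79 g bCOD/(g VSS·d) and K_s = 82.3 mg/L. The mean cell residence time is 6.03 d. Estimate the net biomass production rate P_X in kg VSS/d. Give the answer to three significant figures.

P_X ≈ 997 kg VSS/d

Effluent substrate depends only on kinetics and SRT: S = K_s(1 + k_d θ_c) / [θ_c(Yk − k_d) − 1] = 82.3 × (1 + 0.0701 × 6.03) / [6.03 × (0.337 × 7.79 − 0.0701) − 1] = 117.1 / 14.41 = 8.127 mg/L.
Y_obs = Y / (1 + k_d θ_c) = 0.337 / (1 + 0.0701 × 6.03) = 0.337 / 1.423 = 0.2369.
Q·(S₀ − S) = 3160 × (1340 − 8.13) × 10⁻³ = 4209 kg/d removed.
P_X = Y_obs · Q(S₀ − S) = 0.2369 × 4209 = 996.9 kg VSS/d.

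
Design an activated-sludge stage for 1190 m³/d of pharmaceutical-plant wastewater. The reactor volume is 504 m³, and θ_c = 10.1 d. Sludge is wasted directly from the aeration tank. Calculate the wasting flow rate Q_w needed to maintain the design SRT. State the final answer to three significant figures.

For wasting at MLVSS concentration, Q_w = V/θ_c = 504.0/10.1 = 49.90 m³/d.

Q_w ≈ 49.9 m³/d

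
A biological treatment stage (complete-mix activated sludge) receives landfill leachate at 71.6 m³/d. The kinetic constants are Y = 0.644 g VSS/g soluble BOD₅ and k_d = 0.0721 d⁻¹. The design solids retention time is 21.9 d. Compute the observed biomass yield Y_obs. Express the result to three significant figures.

Y_obs ≈ 0.250 g VSS/g soluble BOD₅

Correct the yield for decay: Y_obs = Y/(1 + k_d θ_c) = 0.644 / (1 + 0.0721 × 21.9) = 0.644 / 2.579 = 0.2497.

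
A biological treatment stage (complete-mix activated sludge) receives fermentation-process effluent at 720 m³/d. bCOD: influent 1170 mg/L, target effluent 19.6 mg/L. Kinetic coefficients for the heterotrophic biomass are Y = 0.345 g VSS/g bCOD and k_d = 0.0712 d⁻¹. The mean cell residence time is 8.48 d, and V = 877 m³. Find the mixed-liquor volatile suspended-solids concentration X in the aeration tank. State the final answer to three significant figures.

Solving the biomass balance for X: X = Y Q (S₀−S) θ_c / [V (1+k_d θ_c)] = 0.345 × 720 × (1170 − 19.6) × 8.48 / [877 × (1 + 0.0712 × 8.48)] = 1723 mg/L.

X ≈ 1720 mg/L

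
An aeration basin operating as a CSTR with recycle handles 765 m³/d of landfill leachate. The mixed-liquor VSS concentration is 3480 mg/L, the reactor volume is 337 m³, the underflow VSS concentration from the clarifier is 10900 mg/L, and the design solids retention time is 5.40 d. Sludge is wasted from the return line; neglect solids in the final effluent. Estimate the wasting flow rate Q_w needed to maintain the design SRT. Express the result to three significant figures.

Q_w = (V·X)/(θ_c X_r) = 337.0 × 3480 / (5.40 × 10900) = 19.92 m³/d.

Q_w ≈ 19.9 m³/d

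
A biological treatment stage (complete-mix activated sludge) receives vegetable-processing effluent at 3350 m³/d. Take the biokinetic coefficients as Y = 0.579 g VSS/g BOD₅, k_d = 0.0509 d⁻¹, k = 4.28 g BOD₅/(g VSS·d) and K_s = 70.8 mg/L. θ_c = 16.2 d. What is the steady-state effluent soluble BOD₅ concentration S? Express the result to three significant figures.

S ≈ 3.37 mg/L

For a completely mixed reactor with recycle the Lawrence–McCarty relation gives S = K_s·(1 + k_d·θ_c) / [θ_c·(Y·k − k_d) − 1] = 70.8 × (1 + 0.0509 × 16.2) / [16.2 × (0.579 × 4.28 − 0.0509) − 1] = 129.2 / 38.32 = 3.371 mg/L.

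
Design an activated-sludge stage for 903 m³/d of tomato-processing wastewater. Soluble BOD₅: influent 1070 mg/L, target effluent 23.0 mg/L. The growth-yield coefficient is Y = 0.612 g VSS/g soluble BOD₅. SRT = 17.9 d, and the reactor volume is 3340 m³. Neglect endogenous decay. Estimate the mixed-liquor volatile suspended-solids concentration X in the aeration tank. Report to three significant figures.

X ≈ 3100 mg/L

Without decay, X = Y Q (S₀−S) θ_c / V = 0.612 × 903 × (1070 − 23.0) × 17.9 / 3340 = 3101 mg/L.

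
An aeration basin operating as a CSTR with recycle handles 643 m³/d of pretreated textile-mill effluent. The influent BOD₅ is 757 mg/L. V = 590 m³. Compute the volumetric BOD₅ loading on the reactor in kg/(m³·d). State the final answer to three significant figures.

L_v ≈ 0.825 kg BOD₅/(m³·d)

Applied BOD₅ load per unit volume = Q·S₀/V = (643 × 757/1000)/590.0 = 0.8250 kg BOD₅·m⁻³·d⁻¹.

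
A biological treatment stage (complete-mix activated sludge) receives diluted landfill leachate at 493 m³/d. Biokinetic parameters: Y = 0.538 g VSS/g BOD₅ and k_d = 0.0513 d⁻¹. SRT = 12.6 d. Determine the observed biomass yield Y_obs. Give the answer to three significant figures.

The observed yield is Y_obs = Y/(1 + k_d·θ_c) = 0.538 / (1 + 0.0513 × 12.6) = 0.538 / 1.646 = 0.3268 g VSS per g BOD₅ removed.

Y_obs ≈ 0.327 g VSS/g BOD₅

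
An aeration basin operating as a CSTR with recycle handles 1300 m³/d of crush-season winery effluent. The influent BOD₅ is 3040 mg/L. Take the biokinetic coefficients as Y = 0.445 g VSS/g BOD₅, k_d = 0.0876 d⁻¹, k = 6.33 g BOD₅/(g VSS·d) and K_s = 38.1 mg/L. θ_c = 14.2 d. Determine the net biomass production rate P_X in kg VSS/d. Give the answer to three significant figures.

Effluent substrate depends only on kinetics and SRT: S = K_s(1 + k_d θ_c) / [θ_c(Yk − k_d) − 1] = 38.1 × (1 + 0.0876 × 14.2) / [14.2 × (0.445 × 6.33 − 0.0876) − 1] = 85.49 / 37.76 = 2.264 mg/L.
Y_obs = Y / (1 + k_d θ_c) = 0.445 / (1 + 0.0876 × 14.2) = 0.445 / 2.244 = 0.1983.
ΔS = 3040 − 2.26 = 3038 mg/L, so the substrate removal rate is 1300 × 3038/1000 = 3949 kg BOD₅/d.
Biomass produced: P_X = Y_obs·Q·ΔS = 0.1983 × 3949 ≈ 783.2 kg VSS/d.

P_X ≈ 783 kg VSS/d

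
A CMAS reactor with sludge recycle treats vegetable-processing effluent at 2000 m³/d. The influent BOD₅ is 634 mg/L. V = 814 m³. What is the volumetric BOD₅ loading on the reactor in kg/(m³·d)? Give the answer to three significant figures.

L_v ≈ 1.56 kg BOD₅/(m³·d)

L_v = Q S₀ / V = 2000 × 634 × 10⁻³ / 814.0 = 1.558 kg/(m³·d).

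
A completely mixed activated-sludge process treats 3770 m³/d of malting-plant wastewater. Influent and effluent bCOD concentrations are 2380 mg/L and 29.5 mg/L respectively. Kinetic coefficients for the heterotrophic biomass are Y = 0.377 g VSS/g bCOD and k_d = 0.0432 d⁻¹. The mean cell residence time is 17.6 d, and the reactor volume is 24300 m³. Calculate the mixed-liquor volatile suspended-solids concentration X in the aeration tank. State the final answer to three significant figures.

From V·X·(1 + k_d·θ_c) = Y·Q·(S₀ − S)·θ_c: X = 0.377 × 3770 × (2380 − 29.5) × 17.6 / [24300 × (1 + 0.0432 × 17.6)] = 1375 mg/L.

X ≈ 1370 mg/L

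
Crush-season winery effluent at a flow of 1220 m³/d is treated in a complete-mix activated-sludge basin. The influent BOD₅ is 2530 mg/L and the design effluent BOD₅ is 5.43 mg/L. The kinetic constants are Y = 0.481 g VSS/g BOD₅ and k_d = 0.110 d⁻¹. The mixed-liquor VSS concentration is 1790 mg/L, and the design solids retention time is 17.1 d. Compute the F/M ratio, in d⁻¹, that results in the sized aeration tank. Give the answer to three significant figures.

F/M ≈ 0.351 d⁻¹

From the SRT design equation V = Y Q (S₀−S) θ_c / [X (1 + k_d θ_c)] = 0.481 × 1220 × (2530 − 5.43) × 17.1 / [1790 × (1 + 0.110 × 17.1)] = 2.53×10^7 / 5157 = 4912 m³.
F/M = Q·S₀ / (V·X) = 1220 × 2530 / (4912 × 1790) = 0.3510 g BOD₅·(g VSS·d)⁻¹.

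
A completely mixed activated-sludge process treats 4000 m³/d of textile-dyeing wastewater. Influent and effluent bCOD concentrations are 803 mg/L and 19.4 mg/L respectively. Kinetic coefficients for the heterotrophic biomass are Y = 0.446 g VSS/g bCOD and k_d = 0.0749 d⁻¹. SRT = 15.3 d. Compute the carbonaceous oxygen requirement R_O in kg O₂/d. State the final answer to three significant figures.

R_O ≈ 2210 kg O₂/d

Correct the yield for decay: Y_obs = Y/(1 + k_d θ_c) = 0.446 / (1 + 0.0749 × 15.3) = 0.446 / 2.146 = 0.2078.
Q·(S₀ − S) = 4000 × (803 − 19.4) × 10⁻³ = 3134 kg/d removed.
P_X = Y_obs·Q·(S₀ − S) = 0.2078 × 3134 = 651.4 kg VSS/d.
Carbonaceous O₂ demand = substrate oxidised − cell-mass equivalent = 3134 − 1.42 × 651.4 = 2209 kg O₂/d.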